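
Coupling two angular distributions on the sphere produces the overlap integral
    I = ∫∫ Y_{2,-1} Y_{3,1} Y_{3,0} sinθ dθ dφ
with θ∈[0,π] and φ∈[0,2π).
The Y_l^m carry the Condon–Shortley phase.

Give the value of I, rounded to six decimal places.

m-sum 0 ✓  L=8 even ✓  1≤3≤5 ✓
Π(2lᵢ+1) = 5×7×7 = 245
triangle coeff Δ(2,3,3) = 1/3780
Σ_t [0,2]: t=0:+1/24 t=1:−1/4 t=2:+1/24 = -1/6
(3j)²=4/105 [(2 3 3; 0 0 0)], sign=+1
Σ_t [1,2]: t=1:−1/12 t=2:+1/8 = 1/24
(3j)²=1/210 [(2 3 3; -1 1 0)], sign=-1
⇒ 4πI² = 2/45
I = (-1)√(2/45/(4π)) = -0.05947080

-0.059471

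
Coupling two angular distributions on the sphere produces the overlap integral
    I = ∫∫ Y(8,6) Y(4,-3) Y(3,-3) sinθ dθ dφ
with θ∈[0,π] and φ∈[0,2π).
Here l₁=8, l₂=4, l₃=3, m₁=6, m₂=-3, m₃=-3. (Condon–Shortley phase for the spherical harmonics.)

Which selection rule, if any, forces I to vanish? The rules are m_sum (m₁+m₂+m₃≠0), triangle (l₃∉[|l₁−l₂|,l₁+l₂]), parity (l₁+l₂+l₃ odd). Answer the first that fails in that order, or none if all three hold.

triangle

Σmᵢ = 0  ✓
l₃∈[|l₁−l₂|,l₁+l₂]=[4,12], have l₃=3  ✗
Σlᵢ = 15 ⇒ odd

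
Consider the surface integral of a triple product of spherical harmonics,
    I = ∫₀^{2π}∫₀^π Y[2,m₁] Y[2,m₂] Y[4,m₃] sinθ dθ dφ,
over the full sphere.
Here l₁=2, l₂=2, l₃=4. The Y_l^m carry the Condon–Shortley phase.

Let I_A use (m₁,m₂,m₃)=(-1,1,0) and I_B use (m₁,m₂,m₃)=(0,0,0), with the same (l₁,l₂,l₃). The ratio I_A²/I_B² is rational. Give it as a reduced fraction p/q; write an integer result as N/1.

4/9

Same 2,2,4: normalisation and zero-m 3j drop out of the ratio.
A: Δ: 0! 4! 4! / 9! → 1/630; sum: t=0:+1/36 = 1/36; 3j²(2 2 4; -1 1 0) = Δ·Π!·Σ² = 8/315  (sign +1)
B: Δ: 0! 4! 4! / 9! → 1/630; sum: t=0:+1/16 = 1/16; 3j²(2 2 4; 0 0 0) = Δ·Π!·Σ² = 2/35  (sign +1)
I_A²/I_B² = (8/315)/(2/35) = 4/9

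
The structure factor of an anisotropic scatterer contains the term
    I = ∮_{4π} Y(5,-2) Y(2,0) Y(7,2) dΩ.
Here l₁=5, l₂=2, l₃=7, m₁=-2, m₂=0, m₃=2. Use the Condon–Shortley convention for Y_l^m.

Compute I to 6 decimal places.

Checks pass: Σm=0; 14 even; l₃=7∈[3,7].
(2·5+1)(2·2+1)(2·7+1) = 825
Δ: 0! 10! 4! / 15! → 1/15015
sum: t=0:+1/57600 = 1/57600
3j²(5 2 7; 0 0 0) = Δ·Π!·Σ² = 21/715  (sign -1)
sum: t=0:+1/120960 = 1/120960
3j²(5 2 7; -2 0 2) = Δ·Π!·Σ² = 24/1001  (sign -1)
combine: 4πI² = 825·21/715·24/1001 = 1080/1859
take √, sign +1: I = 0.21501425

0.215014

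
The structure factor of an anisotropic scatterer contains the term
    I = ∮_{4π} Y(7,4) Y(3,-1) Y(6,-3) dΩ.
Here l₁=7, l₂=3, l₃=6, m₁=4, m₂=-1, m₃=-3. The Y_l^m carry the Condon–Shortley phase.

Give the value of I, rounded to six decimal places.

m-sum 0 ✓  L=16 even ✓  4≤6≤10 ✓
Π(2lᵢ+1) = 15×7×13 = 1365
triangle coeff Δ(7,3,6) = 1/2042040
Σ_t [1,3]: t=1:−1/207360 t=2:+1/57600 t=3:−1/207360 = 1/129600
(3j)²=168/12155 [(7 3 6; 0 0 0)], sign=+1
Σ_t [0,2]: t=0:+1/1451520 t=1:−1/483840 t=2:+1/2903040 = -1/967680
(3j)²=81/6188 [(7 3 6; 4 -1 -3)], sign=+1
⇒ 4πI² = 10206/41327
I = (+1)√(10206/41327/(4π)) = 0.14018641

0.140186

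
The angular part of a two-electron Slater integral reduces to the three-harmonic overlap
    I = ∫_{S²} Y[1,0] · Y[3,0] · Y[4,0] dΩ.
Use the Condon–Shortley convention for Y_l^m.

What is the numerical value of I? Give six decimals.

0.246233

m-sum 0 ✓  L=8 even ✓  2≤4≤4 ✓
Π(2lᵢ+1) = 3×7×9 = 189
triangle coeff Δ(1,3,4) = 1/252
Σ_t [0,0]: t=0:+1/36 = 1/36
(3j)²=4/63 [(1 3 4; 0 0 0)], sign=+1
(m-triple is (0,0,0) — same symbol as above.)
⇒ 4πI² = 16/21
I = (+1)√(16/21/(4π)) = 0.24623252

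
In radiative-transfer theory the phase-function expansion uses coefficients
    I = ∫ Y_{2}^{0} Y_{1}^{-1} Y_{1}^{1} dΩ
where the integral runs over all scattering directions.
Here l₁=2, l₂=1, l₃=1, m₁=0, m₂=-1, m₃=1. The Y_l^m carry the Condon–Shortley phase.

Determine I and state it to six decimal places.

0.126157

m-sum 0 ✓  L=4 even ✓  1≤1≤3 ✓
Π(2lᵢ+1) = 5×3×3 = 45
triangle coeff Δ(2,1,1) = 1/30
Σ_t [1,1]: t=1:−1/1 = -1/1
(3j)²=2/15 [(2 1 1; 0 0 0)], sign=+1
Σ_t [0,0]: t=0:+1/4 = 1/4
(3j)²=1/30 [(2 1 1; 0 -1 1)], sign=+1
⇒ 4πI² = 1/5
I = (+1)√(1/5/(4π)) = 0.12615663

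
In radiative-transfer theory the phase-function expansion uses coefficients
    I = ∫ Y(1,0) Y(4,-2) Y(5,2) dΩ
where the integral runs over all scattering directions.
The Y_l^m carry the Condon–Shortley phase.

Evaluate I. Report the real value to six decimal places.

Checks pass: Σm=0; 10 even; l₃=5∈[3,5].
(2·1+1)(2·4+1)(2·5+1) = 297
Δ: 0! 2! 8! / 11! → 1/495
sum: t=0:+1/576 = 1/576
3j²(1 4 5; 0 0 0) = Δ·Π!·Σ² = 5/99  (sign -1)
sum: t=0:+1/1440 = 1/1440
3j²(1 4 5; 0 -2 2) = Δ·Π!·Σ² = 7/165  (sign -1)
combine: 4πI² = 297·5/99·7/165 = 7/11
take √, sign +1: I = 0.22503380

0.225034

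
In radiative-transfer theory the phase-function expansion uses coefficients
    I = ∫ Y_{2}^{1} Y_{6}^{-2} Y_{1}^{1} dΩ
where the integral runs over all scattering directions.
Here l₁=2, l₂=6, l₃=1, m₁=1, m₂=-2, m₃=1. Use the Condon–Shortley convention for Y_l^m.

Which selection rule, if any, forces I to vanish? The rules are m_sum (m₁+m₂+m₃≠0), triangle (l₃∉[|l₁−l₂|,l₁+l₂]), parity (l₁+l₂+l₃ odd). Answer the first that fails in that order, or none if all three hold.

triangle

Σmᵢ = 0  ✓
l₃∈[|l₁−l₂|,l₁+l₂]=[4,8], have l₃=1  ✗
Σlᵢ = 9 ⇒ odd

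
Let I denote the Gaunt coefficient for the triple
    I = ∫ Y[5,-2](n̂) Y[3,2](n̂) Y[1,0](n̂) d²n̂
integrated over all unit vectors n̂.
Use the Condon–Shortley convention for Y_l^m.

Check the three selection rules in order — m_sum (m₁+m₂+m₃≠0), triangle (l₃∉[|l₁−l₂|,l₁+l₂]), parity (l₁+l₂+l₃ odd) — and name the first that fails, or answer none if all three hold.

m₁+m₂+m₃ = -2 + 2 + 0 = 0  ✓
triangle: |5−3|=2 ≤ l₃=1 ≤ 5+3=8  ✗
parity: l₁+l₂+l₃ = 9 is odd

triangle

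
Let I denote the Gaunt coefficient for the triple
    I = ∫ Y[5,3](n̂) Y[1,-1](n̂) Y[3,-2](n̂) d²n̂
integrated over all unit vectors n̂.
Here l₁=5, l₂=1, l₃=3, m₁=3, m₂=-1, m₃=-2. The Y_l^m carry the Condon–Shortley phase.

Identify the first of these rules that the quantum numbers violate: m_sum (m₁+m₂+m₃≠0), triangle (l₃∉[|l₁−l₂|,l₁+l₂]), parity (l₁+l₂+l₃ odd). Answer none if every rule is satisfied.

triangle

azimuthal sum: 3 − 1 − 2 = 0  ✓
4 ≤ 3 ≤ 6 (triangle on l)  ✗
L = 5 + 1 + 3 = 9 (odd)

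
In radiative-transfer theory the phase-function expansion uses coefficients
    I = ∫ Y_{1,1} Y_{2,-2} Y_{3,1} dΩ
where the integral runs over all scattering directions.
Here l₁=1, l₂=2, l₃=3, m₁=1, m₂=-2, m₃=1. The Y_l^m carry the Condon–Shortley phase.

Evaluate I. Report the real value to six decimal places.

Rules hold: Σm=0, L=6 even, 1≤3≤3.
N = 3·5·7 = 105
Δ = 0!·2!·4!/7! = 1/105
Racah Σ t=0..0: t=0:+1/4 = 1/4
⇒ 3j(1 2 3; 0 0 0)² = 3/35, sgn -1
Racah Σ t=0..0: t=0:+1/48 = 1/48
⇒ 3j(1 2 3; 1 -2 1)² = 1/105, sgn +1
4πI² = N·(3j₀)²·(3jₘ)² = 3/35
I = -1·√(0.0857143/4π) = -0.08258890

-0.082589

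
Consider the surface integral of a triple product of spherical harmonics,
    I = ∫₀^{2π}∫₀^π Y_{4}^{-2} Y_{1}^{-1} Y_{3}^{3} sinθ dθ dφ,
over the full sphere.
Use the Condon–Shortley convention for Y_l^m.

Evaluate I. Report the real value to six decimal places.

0.061558

Checks pass: Σm=0; 8 even; l₃=3∈[3,5].
(2·4+1)(2·1+1)(2·3+1) = 189
Δ: 2! 6! 0! / 9! → 1/252
sum: t=1:−1/36 = -1/36
3j²(4 1 3; 0 0 0) = Δ·Π!·Σ² = 4/63  (sign +1)
sum: t=0:+1/1440 = 1/1440
3j²(4 1 3; -2 -1 3) = Δ·Π!·Σ² = 1/252  (sign +1)
combine: 4πI² = 189·4/63·1/252 = 1/21
take √, sign +1: I = 0.06155813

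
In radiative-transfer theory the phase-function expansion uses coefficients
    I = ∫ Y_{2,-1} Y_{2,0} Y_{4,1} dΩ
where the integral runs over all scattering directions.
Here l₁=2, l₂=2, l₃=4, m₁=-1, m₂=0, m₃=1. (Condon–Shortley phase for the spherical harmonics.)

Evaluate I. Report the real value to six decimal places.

Rules hold: Σm=0, L=8 even, 0≤4≤4.
N = 5·5·9 = 225
Δ = 0!·4!·4!/9! = 1/630
Racah Σ t=0..0: t=0:+1/16 = 1/16
⇒ 3j(2 2 4; 0 0 0)² = 2/35, sgn +1
Racah Σ t=0..0: t=0:+1/24 = 1/24
⇒ 3j(2 2 4; -1 0 1)² = 1/21, sgn -1
4πI² = N·(3j₀)²·(3jₘ)² = 30/49
I = -1·√(0.612245/4π) = -0.22072812

-0.220728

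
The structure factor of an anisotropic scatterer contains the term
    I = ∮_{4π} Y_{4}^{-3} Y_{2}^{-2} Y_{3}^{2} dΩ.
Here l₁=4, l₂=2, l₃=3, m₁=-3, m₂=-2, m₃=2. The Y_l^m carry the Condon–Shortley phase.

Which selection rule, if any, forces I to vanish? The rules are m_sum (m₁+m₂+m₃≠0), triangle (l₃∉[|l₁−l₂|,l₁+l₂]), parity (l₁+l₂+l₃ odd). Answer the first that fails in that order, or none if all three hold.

m₁+m₂+m₃ = -3 − 2 + 2 = -3  ✗
triangle: |4−2|=2 ≤ l₃=3 ≤ 4+2=6
parity: l₁+l₂+l₃ = 9 is odd

m_sum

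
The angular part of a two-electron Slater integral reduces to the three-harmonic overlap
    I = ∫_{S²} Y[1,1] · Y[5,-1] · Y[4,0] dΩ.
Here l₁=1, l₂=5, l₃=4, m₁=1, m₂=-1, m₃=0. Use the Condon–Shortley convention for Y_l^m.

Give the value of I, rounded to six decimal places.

Checks pass: Σm=0; 10 even; l₃=4∈[4,6].
(2·1+1)(2·5+1)(2·4+1) = 297
Δ: 2! 0! 8! / 11! → 1/495
sum: t=1:−1/576 = -1/576
3j²(1 5 4; 0 0 0) = Δ·Π!·Σ² = 5/99  (sign -1)
sum: t=0:+1/1152 = 1/1152
3j²(1 5 4; 1 -1 0) = Δ·Π!·Σ² = 1/33  (sign +1)
combine: 4πI² = 297·5/99·1/33 = 5/11
take √, sign -1: I = -0.19018827

-0.190188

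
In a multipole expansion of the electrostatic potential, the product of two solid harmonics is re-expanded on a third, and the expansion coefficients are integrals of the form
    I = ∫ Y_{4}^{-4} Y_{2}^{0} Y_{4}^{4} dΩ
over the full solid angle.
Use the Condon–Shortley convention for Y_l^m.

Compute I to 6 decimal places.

Checks pass: Σm=0; 10 even; l₃=4∈[2,6].
(2·4+1)(2·2+1)(2·4+1) = 405
Δ: 2! 6! 2! / 11! → 1/13860
sum: t=0:+1/192 t=1:−1/36 t=2:+1/192 = -5/288
3j²(4 2 4; 0 0 0) = Δ·Π!·Σ² = 20/693  (sign -1)
sum: t=2:+1/2880 = 1/2880
3j²(4 2 4; -4 0 4) = Δ·Π!·Σ² = 28/495  (sign +1)
combine: 4πI² = 405·20/693·28/495 = 80/121
take √, sign -1: I = -0.22937568

-0.229376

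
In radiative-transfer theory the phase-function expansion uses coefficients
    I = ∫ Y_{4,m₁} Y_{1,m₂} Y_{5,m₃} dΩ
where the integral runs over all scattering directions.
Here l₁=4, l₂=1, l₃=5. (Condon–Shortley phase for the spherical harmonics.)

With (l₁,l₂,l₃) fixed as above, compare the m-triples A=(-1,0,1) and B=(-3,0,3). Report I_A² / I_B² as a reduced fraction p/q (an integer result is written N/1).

3/2

Shared (l₁,l₂,l₃)=(4,1,5): N and (l;000)² cancel in I_A²/I_B².
A: Δ = 0!·8!·2!/11! = 1/495; Racah Σ t=0..0: t=0:+1/720 = 1/720; ⇒ 3j(4 1 5; -1 0 1)² = 8/165, sgn +1
B: Δ = 0!·8!·2!/11! = 1/495; Racah Σ t=0..0: t=0:+1/5040 = 1/5040; ⇒ 3j(4 1 5; -3 0 3)² = 16/495, sgn +1
I_A²/I_B² = (8/165)/(16/495) = 3/2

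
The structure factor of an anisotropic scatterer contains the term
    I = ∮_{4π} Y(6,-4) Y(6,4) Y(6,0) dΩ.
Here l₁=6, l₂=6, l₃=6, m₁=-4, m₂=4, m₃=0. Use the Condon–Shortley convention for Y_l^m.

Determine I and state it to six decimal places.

m-sum 0 ✓  L=18 even ✓  0≤6≤12 ✓
Π(2lᵢ+1) = 13×13×13 = 2197
triangle coeff Δ(6,6,6) = 1/325909584
Σ_t [0,6]: t=0:+1/373248000 t=1:−1/1728000 t=2:+1/110592 t=3:−1/46656 t=4:+1/110592 t=5:−1/1728000 t=6:+1/373248000 = -7/1555200
(3j)²=400/46189 [(6 6 6; 0 0 0)], sign=-1
Σ_t [4,6]: t=4:+1/24883200 t=5:−1/1728000 t=6:+1/1658880 = 1/15552000
(3j)²=16/46189 [(6 6 6; -4 4 0)], sign=+1
⇒ 4πI² = 83200/12623809
I = (-1)√(83200/12623809/(4π)) = -0.02290137

-0.022901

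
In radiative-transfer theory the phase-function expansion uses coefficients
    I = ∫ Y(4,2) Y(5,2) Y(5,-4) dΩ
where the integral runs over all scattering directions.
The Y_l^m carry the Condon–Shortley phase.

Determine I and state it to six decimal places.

Checks pass: Σm=0; 14 even; l₃=5∈[1,9].
(2·4+1)(2·5+1)(2·5+1) = 1089
Δ: 4! 4! 6! / 15! → 1/3153150
sum: t=0:+1/69120 t=1:−1/1728 t=2:+1/576 t=3:−1/1728 t=4:+1/69120 = 7/11520
3j²(4 5 5; 0 0 0) = Δ·Π!·Σ² = 2/143  (sign -1)
sum: t=1:−1/25920 t=2:+1/11520 = 1/20736
3j²(4 5 5; 2 2 -4) = Δ·Π!·Σ² = 5/429  (sign -1)
combine: 4πI² = 1089·2/143·5/429 = 30/169
take √, sign +1: I = 0.11885360

0.118854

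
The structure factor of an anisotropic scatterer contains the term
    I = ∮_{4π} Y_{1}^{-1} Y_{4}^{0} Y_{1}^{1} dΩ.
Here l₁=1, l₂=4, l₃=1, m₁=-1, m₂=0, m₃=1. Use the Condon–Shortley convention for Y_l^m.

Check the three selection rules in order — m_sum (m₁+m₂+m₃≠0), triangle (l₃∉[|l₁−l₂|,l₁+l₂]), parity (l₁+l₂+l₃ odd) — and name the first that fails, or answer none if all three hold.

m₁+m₂+m₃ = -1 + 0 + 1 = 0  ✓
triangle: |1−4|=3 ≤ l₃=1 ≤ 1+4=5  ✗
parity: l₁+l₂+l₃ = 6 is even

triangle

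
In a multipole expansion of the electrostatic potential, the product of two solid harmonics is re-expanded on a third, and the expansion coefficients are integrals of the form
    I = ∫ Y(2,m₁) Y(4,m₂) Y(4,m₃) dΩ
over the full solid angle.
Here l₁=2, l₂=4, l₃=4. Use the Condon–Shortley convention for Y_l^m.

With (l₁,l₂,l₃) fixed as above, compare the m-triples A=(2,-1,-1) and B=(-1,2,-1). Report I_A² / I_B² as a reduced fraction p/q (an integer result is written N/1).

200/81

l's match ⇒ only the (l;m) 3-j factors differ between A and B.
A: triangle coeff Δ(2,4,4) = 1/13860; Σ_t [0,0]: t=0:+1/144 = 1/144; (3j)²=10/231 [(2 4 4; 2 -1 -1)], sign=-1
B: triangle coeff Δ(2,4,4) = 1/13860; Σ_t [1,2]: t=1:−1/240 t=2:+1/96 = 1/160; (3j)²=27/1540 [(2 4 4; -1 2 -1)], sign=-1
I_A²/I_B² = (10/231)/(27/1540) = 200/81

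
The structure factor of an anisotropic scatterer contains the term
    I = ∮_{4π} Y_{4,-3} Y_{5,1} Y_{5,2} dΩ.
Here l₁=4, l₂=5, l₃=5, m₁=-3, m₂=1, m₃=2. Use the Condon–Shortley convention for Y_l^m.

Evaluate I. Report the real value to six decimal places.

-0.048522

Checks pass: Σm=0; 14 even; l₃=5∈[1,9].
(2·4+1)(2·5+1)(2·5+1) = 1089
Δ: 4! 4! 6! / 15! → 1/3153150
sum: t=0:+1/69120 t=1:−1/1728 t=2:+1/576 t=3:−1/1728 t=4:+1/69120 = 7/11520
3j²(4 5 5; 0 0 0) = Δ·Π!·Σ² = 2/143  (sign -1)
sum: t=3:−1/5184 t=4:+1/6912 = -1/20736
3j²(4 5 5; -3 1 2) = Δ·Π!·Σ² = 5/2574  (sign +1)
combine: 4πI² = 1089·2/143·5/2574 = 5/169
take √, sign -1: I = -0.04852178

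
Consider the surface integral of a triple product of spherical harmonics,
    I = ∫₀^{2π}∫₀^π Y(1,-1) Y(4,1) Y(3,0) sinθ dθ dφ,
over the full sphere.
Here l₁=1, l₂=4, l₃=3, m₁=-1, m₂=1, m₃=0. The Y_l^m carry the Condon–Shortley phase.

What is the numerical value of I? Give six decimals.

Rules hold: Σm=0, L=8 even, 3≤3≤5.
N = 3·9·7 = 189
Δ = 2!·0!·6!/9! = 1/252
Racah Σ t=1..1: t=1:−1/36 = -1/36
⇒ 3j(1 4 3; 0 0 0)² = 4/63, sgn +1
Racah Σ t=2..2: t=2:+1/72 = 1/72
⇒ 3j(1 4 3; -1 1 0)² = 5/126, sgn -1
4πI² = N·(3j₀)²·(3jₘ)² = 10/21
I = -1·√(0.47619/4π) = -0.19466390

-0.194664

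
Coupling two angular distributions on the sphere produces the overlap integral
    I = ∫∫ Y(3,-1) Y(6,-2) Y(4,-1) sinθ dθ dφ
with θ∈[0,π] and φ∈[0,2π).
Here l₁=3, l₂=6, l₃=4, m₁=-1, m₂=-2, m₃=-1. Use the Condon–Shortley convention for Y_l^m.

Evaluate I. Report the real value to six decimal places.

-1 − 2 − 1 = -4 ≠ 0: azimuthal integral kills it; I = 0

0.000000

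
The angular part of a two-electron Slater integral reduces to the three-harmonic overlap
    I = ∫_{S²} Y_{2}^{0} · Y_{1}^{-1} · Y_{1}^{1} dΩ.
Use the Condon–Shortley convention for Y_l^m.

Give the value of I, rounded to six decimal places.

Rules hold: Σm=0, L=4 even, 1≤1≤3.
N = 5·3·3 = 45
Δ = 2!·2!·0!/5! = 1/30
Racah Σ t=1..1: t=1:−1/1 = -1/1
⇒ 3j(2 1 1; 0 0 0)² = 2/15, sgn +1
Racah Σ t=0..0: t=0:+1/4 = 1/4
⇒ 3j(2 1 1; 0 -1 1)² = 1/30, sgn +1
4πI² = N·(3j₀)²·(3jₘ)² = 1/5
I = +1·√(0.2/4π) = 0.12615663

0.126157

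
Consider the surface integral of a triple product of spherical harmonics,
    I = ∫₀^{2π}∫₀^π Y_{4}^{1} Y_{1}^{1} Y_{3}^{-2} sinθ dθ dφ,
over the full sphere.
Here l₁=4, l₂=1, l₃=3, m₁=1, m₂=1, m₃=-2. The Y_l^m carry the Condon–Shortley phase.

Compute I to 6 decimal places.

Rules hold: Σm=0, L=8 even, 3≤3≤5.
N = 9·3·7 = 189
Δ = 2!·6!·0!/9! = 1/252
Racah Σ t=1..1: t=1:−1/36 = -1/36
⇒ 3j(4 1 3; 0 0 0)² = 4/63, sgn +1
Racah Σ t=2..2: t=2:+1/240 = 1/240
⇒ 3j(4 1 3; 1 1 -2)² = 1/84, sgn -1
4πI² = N·(3j₀)²·(3jₘ)² = 1/7
I = -1·√(0.142857/4π) = -0.10662181

-0.106622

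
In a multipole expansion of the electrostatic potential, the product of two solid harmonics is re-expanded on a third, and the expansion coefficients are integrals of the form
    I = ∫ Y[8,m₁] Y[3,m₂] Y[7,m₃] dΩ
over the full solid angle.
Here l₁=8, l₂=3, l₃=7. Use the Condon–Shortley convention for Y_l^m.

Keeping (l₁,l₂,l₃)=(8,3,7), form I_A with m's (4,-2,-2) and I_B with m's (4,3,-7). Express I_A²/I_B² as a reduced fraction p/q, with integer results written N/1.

Shared (l₁,l₂,l₃)=(8,3,7): N and (l;000)² cancel in I_A²/I_B².
A: Δ = 4!·12!·2!/19! = 1/5290740; Racah Σ t=0..1: t=0:+1/23224320 t=1:−1/26127360 = 1/209018880; ⇒ 3j(8 3 7; 4 -2 -2)² = 275/1058148, sgn -1
B: Δ = 4!·12!·2!/19! = 1/5290740; Racah Σ t=4..4: t=4:+1/22992076800 = 1/22992076800; ⇒ 3j(8 3 7; 4 3 -7)² = 1/3876, sgn +1
I_A²/I_B² = (275/1058148)/(1/3876) = 275/273

275/273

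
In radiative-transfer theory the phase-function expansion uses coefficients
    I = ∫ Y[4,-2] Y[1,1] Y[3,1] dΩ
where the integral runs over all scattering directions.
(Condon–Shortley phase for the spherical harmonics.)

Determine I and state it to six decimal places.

0.238414

m-sum 0 ✓  L=8 even ✓  3≤3≤5 ✓
Π(2lᵢ+1) = 9×3×7 = 189
triangle coeff Δ(4,1,3) = 1/252
Σ_t [1,1]: t=1:−1/36 = -1/36
(3j)²=4/63 [(4 1 3; 0 0 0)], sign=+1
Σ_t [2,2]: t=2:+1/96 = 1/96
(3j)²=5/84 [(4 1 3; -2 1 1)], sign=+1
⇒ 4πI² = 5/7
I = (+1)√(5/7/(4π)) = 0.23841361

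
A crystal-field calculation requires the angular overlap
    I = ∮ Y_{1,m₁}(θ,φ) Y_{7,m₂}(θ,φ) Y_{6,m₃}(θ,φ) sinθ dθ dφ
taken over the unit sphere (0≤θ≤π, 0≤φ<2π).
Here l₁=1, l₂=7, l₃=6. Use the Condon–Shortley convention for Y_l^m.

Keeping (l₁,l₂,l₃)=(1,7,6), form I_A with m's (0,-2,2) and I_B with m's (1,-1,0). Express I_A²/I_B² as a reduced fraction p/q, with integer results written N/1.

45/28

Shared (l₁,l₂,l₃)=(1,7,6): N and (l;000)² cancel in I_A²/I_B².
A: Δ = 2!·0!·12!/15! = 1/1365; Racah Σ t=1..1: t=1:−1/967680 = -1/967680; ⇒ 3j(1 7 6; 0 -2 2)² = 3/91, sgn -1
B: Δ = 2!·0!·12!/15! = 1/1365; Racah Σ t=0..0: t=0:+1/1036800 = 1/1036800; ⇒ 3j(1 7 6; 1 -1 0)² = 4/195, sgn +1
I_A²/I_B² = (3/91)/(4/195) = 45/28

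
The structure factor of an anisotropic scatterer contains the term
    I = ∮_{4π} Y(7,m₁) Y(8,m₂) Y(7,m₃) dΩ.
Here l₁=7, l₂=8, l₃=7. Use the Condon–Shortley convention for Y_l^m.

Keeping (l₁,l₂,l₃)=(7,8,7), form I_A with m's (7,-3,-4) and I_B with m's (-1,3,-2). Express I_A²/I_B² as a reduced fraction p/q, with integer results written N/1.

273/50

l's match ⇒ only the (l;m) 3-j factors differ between A and B.
A: triangle coeff Δ(7,8,7) = 1/22086194130; Σ_t [0,0]: t=0:+1/20901888000 = 1/20901888000; (3j)²=77/7429 [(7 8 7; 7 -3 -4)], sign=-1
B: triangle coeff Δ(7,8,7) = 1/22086194130; Σ_t [3,8]: t=3:−1/3483648000 t=4:+1/139345920 t=5:−1/37324800 t=6:+1/49766400 t=7:−1/348364800 t=8:+1/20901888000 = -11/4180377600; (3j)²=550/289731 [(7 8 7; -1 3 -2)], sign=+1
I_A²/I_B² = (77/7429)/(550/289731) = 273/50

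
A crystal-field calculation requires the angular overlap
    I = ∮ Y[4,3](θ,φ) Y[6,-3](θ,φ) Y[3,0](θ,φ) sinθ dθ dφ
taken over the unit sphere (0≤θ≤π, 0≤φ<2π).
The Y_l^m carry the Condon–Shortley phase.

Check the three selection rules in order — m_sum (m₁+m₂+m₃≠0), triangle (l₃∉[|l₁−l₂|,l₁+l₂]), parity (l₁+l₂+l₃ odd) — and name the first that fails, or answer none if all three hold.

m₁+m₂+m₃ = 3 − 3 + 0 = 0  ✓
triangle: |4−6|=2 ≤ l₃=3 ≤ 4+6=10  ✓
parity: l₁+l₂+l₃ = 13 is odd  ✗

parity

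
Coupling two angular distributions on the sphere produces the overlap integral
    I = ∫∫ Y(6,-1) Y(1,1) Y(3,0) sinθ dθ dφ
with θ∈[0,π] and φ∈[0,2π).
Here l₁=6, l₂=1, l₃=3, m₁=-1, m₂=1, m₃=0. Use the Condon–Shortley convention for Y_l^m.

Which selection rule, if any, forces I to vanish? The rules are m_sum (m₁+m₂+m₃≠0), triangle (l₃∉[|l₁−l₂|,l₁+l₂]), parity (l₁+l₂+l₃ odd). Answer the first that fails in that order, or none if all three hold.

triangle

azimuthal sum: -1 + 1 + 0 = 0  ✓
5 ≤ 3 ≤ 7 (triangle on l)  ✗
L = 6 + 1 + 3 = 10 (even)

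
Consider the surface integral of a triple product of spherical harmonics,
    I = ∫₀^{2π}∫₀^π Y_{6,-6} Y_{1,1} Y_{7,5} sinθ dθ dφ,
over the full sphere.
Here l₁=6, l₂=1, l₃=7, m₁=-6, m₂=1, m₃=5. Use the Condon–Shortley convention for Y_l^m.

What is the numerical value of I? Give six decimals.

-0.034990

m-sum 0 ✓  L=14 even ✓  5≤7≤7 ✓
Π(2lᵢ+1) = 13×3×15 = 585
triangle coeff Δ(6,1,7) = 1/1365
Σ_t [0,0]: t=0:+1/518400 = 1/518400
(3j)²=7/195 [(6 1 7; 0 0 0)], sign=-1
Σ_t [0,0]: t=0:+1/958003200 = 1/958003200
(3j)²=1/1365 [(6 1 7; -6 1 5)], sign=+1
⇒ 4πI² = 1/65
I = (-1)√(1/65/(4π)) = -0.03498955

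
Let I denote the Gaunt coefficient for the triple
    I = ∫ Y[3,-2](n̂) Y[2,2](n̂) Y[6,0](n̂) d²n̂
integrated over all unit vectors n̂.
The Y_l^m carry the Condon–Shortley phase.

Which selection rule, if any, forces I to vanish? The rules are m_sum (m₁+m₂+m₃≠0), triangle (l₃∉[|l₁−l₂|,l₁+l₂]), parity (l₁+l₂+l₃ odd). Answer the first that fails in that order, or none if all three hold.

triangle

azimuthal sum: -2 + 2 + 0 = 0  ✓
1 ≤ 6 ≤ 5 (triangle on l)  ✗
L = 3 + 2 + 6 = 11 (odd)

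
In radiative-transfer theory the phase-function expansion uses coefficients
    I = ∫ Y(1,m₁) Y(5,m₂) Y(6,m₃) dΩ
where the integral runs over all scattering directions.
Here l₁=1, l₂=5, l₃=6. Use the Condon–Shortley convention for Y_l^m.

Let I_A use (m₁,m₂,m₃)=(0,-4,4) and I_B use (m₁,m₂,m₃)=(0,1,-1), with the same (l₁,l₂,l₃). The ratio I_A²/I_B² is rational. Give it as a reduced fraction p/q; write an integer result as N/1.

4/7

l's match ⇒ only the (l;m) 3-j factors differ between A and B.
A: triangle coeff Δ(1,5,6) = 1/858; Σ_t [0,0]: t=0:+1/362880 = 1/362880; (3j)²=10/429 [(1 5 6; 0 -4 4)], sign=+1
B: triangle coeff Δ(1,5,6) = 1/858; Σ_t [0,0]: t=0:+1/17280 = 1/17280; (3j)²=35/858 [(1 5 6; 0 1 -1)], sign=-1
I_A²/I_B² = (10/429)/(35/858) = 4/7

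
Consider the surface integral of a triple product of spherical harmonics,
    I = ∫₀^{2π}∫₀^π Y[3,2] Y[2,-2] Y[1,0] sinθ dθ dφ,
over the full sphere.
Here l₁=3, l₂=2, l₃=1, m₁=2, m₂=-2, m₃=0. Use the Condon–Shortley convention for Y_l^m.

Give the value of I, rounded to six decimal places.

0.184674

Checks pass: Σm=0; 6 even; l₃=1∈[1,5].
(2·3+1)(2·2+1)(2·1+1) = 105
Δ: 4! 2! 0! / 7! → 1/105
sum: t=2:+1/4 = 1/4
3j²(3 2 1; 0 0 0) = Δ·Π!·Σ² = 3/35  (sign -1)
sum: t=0:+1/24 = 1/24
3j²(3 2 1; 2 -2 0) = Δ·Π!·Σ² = 1/21  (sign -1)
combine: 4πI² = 105·3/35·1/21 = 3/7
take √, sign +1: I = 0.18467439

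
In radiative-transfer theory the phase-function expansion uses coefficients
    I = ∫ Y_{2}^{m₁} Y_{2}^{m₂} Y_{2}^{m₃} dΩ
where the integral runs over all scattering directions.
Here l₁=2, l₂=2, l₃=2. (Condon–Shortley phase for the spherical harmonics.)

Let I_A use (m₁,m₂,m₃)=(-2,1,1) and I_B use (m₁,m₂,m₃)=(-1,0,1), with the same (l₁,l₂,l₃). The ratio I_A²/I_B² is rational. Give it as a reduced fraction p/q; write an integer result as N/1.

Shared (l₁,l₂,l₃)=(2,2,2): N and (l;000)² cancel in I_A²/I_B².
A: Δ = 2!·2!·2!/7! = 1/630; Racah Σ t=2..2: t=2:+1/4 = 1/4; ⇒ 3j(2 2 2; -2 1 1)² = 3/35, sgn -1
B: Δ = 2!·2!·2!/7! = 1/630; Racah Σ t=1..2: t=1:−1/2 t=2:+1/4 = -1/4; ⇒ 3j(2 2 2; -1 0 1)² = 1/70, sgn +1
I_A²/I_B² = (3/35)/(1/70) = 6/1

6/1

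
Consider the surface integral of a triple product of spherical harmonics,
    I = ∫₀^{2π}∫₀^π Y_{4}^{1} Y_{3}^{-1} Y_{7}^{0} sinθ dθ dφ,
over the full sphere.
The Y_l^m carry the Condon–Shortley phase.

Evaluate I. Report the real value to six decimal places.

0.182674

m-sum 0 ✓  L=14 even ✓  1≤7≤7 ✓
Π(2lᵢ+1) = 9×7×15 = 945
triangle coeff Δ(4,3,7) = 1/45045
Σ_t [0,0]: t=0:+1/20736 = 1/20736
(3j)²=35/1287 [(4 3 7; 0 0 0)], sign=-1
Σ_t [0,0]: t=0:+1/34560 = 1/34560
(3j)²=7/429 [(4 3 7; 1 -1 0)], sign=-1
⇒ 4πI² = 8575/20449
I = (+1)√(8575/20449/(4π)) = 0.18267373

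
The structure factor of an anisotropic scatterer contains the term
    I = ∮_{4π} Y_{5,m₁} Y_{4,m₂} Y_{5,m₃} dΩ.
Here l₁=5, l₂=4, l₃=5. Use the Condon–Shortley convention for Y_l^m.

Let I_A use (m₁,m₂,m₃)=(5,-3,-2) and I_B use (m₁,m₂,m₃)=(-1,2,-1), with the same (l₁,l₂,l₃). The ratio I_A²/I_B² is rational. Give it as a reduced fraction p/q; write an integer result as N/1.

21/20

l's match ⇒ only the (l;m) 3-j factors differ between A and B.
A: triangle coeff Δ(5,4,5) = 1/3153150; Σ_t [0,0]: t=0:+1/103680 = 1/103680; (3j)²=7/429 [(5 4 5; 5 -3 -2)], sign=-1
B: triangle coeff Δ(5,4,5) = 1/3153150; Σ_t [2,4]: t=2:+1/4608 t=3:−1/1296 t=4:+1/4608 = -7/20736; (3j)²=20/1287 [(5 4 5; -1 2 -1)], sign=-1
I_A²/I_B² = (7/429)/(20/1287) = 21/20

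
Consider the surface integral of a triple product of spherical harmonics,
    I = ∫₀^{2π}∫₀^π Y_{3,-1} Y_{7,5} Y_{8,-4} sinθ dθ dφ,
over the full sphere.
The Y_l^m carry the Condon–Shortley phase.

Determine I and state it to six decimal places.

m-sum 0 ✓  L=18 even ✓  4≤8≤10 ✓
Π(2lᵢ+1) = 7×15×17 = 1785
triangle coeff Δ(3,7,8) = 1/5290740
Σ_t [0,2]: t=0:+1/7257600 t=1:−1/2073600 t=2:+1/7257600 = -1/4838400
(3j)²=252/20995 [(3 7 8; 0 0 0)], sign=-1
Σ_t [0,2]: t=0:+1/22992076800 t=1:−1/239500800 t=2:+1/58060800 = 43/3284582400
(3j)²=12943/755820 [(3 7 8; -1 5 -4)], sign=+1
⇒ 4πI² = 1902621/5185765
I = (-1)√(1902621/5185765/(4π)) = -0.17086960

-0.170870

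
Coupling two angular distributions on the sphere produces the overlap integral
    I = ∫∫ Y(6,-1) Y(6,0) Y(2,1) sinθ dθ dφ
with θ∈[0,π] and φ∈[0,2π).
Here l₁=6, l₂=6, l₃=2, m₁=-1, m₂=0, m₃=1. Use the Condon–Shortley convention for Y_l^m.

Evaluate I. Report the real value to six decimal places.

-0.030344

m-sum 0 ✓  L=14 even ✓  0≤2≤12 ✓
Π(2lᵢ+1) = 13×13×5 = 845
triangle coeff Δ(6,6,2) = 1/90090
Σ_t [4,6]: t=4:+1/69120 t=5:−1/14400 t=6:+1/69120 = -7/172800
(3j)²=14/715 [(6 6 2; 0 0 0)], sign=-1
Σ_t [5,6]: t=5:−1/28800 t=6:+1/34560 = -1/172800
(3j)²=1/1430 [(6 6 2; -1 0 1)], sign=+1
⇒ 4πI² = 7/605
I = (-1)√(7/605/(4π)) = -0.03034355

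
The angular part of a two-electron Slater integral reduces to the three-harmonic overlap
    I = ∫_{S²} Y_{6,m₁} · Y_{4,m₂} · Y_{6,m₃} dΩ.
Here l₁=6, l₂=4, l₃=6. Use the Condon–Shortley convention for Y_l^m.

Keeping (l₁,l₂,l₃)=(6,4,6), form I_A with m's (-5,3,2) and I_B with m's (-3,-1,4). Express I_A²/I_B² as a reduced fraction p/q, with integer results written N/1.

77/18

Shared (l₁,l₂,l₃)=(6,4,6): N and (l;000)² cancel in I_A²/I_B².
A: Δ = 4!·8!·4!/17! = 1/15315300; Racah Σ t=3..4: t=3:−1/5806080 t=4:+1/725760 = 1/829440; ⇒ 3j(6 4 6; -5 3 2)² = 49/2652, sgn +1
B: Δ = 4!·8!·4!/17! = 1/15315300; Racah Σ t=1..3: t=1:−1/967680 t=2:+1/120960 t=3:−1/207360 = 1/414720; ⇒ 3j(6 4 6; -3 -1 4)² = 21/4862, sgn +1
I_A²/I_B² = (49/2652)/(21/4862) = 77/18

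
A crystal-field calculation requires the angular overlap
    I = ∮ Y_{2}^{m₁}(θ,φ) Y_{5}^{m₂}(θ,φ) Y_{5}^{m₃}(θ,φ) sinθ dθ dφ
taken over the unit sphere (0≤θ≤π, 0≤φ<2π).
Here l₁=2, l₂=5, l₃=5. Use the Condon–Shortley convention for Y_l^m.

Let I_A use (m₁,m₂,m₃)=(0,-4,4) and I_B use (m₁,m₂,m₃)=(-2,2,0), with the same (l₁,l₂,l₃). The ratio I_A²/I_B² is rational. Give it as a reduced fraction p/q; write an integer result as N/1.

9/35

Shared (l₁,l₂,l₃)=(2,5,5): N and (l;000)² cancel in I_A²/I_B².
A: Δ = 2!·2!·8!/13! = 1/38610; Racah Σ t=0..1: t=0:+1/20160 t=1:−1/40320 = 1/40320; ⇒ 3j(2 5 5; 0 -4 4)² = 6/715, sgn -1
B: Δ = 2!·2!·8!/13! = 1/38610; Racah Σ t=2..2: t=2:+1/2880 = 1/2880; ⇒ 3j(2 5 5; -2 2 0)² = 14/429, sgn -1
I_A²/I_B² = (6/715)/(14/429) = 9/35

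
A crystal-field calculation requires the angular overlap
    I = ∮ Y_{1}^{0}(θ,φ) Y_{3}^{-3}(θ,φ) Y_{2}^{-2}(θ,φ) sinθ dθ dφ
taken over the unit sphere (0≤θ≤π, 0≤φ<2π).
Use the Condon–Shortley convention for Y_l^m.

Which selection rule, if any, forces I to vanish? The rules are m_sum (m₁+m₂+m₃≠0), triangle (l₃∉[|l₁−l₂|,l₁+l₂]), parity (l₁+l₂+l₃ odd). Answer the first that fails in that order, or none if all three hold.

m_sum

azimuthal sum: 0 − 3 − 2 = -5  ✗
2 ≤ 2 ≤ 4 (triangle on l)
L = 1 + 3 + 2 = 6 (even)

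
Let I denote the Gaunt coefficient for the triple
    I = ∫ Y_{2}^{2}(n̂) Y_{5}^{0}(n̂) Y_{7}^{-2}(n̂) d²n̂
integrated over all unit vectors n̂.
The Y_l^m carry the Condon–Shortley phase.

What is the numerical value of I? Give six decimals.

m-sum 0 ✓  L=14 even ✓  3≤7≤7 ✓
Π(2lᵢ+1) = 5×11×15 = 825
triangle coeff Δ(2,5,7) = 1/15015
Σ_t [0,0]: t=0:+1/57600 = 1/57600
(3j)²=21/715 [(2 5 7; 0 0 0)], sign=-1
Σ_t [0,0]: t=0:+1/345600 = 1/345600
(3j)²=6/715 [(2 5 7; 2 0 -2)], sign=-1
⇒ 4πI² = 378/1859
I = (+1)√(378/1859/(4π)) = 0.12720415

0.127204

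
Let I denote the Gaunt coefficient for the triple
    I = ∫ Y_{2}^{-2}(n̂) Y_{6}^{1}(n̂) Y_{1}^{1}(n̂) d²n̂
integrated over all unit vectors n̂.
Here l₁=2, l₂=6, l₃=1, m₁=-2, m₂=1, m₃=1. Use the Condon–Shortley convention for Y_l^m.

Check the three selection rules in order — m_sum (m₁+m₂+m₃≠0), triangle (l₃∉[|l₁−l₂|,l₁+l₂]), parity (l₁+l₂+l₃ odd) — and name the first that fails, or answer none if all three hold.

azimuthal sum: -2 + 1 + 1 = 0  ✓
4 ≤ 1 ≤ 8 (triangle on l)  ✗
L = 2 + 6 + 1 = 9 (odd)

triangle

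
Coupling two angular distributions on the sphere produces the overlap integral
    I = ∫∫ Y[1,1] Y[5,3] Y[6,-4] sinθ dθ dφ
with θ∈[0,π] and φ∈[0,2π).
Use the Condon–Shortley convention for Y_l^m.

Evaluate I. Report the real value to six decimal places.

Rules hold: Σm=0, L=12 even, 4≤6≤6.
N = 3·11·13 = 429
Δ = 0!·2!·10!/13! = 1/858
Racah Σ t=0..0: t=0:+1/14400 = 1/14400
⇒ 3j(1 5 6; 0 0 0)² = 6/143, sgn +1
Racah Σ t=0..0: t=0:+1/161280 = 1/161280
⇒ 3j(1 5 6; 1 3 -4)² = 15/286, sgn +1
4πI² = N·(3j₀)²·(3jₘ)² = 135/143
I = +1·√(0.944056/4π) = 0.27409047

0.274090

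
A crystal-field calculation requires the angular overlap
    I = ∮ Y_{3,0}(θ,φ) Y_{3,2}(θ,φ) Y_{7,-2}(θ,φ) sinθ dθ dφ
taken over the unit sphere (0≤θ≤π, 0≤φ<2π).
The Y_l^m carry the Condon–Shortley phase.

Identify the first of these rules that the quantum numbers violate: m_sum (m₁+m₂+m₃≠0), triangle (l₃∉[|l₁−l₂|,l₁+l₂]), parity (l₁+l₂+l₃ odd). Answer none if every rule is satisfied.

m₁+m₂+m₃ = 0 + 2 − 2 = 0  ✓
triangle: |3−3|=0 ≤ l₃=7 ≤ 3+3=6  ✗
parity: l₁+l₂+l₃ = 13 is odd

triangle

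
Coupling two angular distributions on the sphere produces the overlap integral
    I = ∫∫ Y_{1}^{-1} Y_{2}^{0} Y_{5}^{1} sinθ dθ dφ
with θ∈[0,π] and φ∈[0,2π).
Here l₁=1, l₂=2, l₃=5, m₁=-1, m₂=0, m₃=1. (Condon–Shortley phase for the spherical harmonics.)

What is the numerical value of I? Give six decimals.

0.000000

triangle: need 1≤l₃≤3, have 5; I=0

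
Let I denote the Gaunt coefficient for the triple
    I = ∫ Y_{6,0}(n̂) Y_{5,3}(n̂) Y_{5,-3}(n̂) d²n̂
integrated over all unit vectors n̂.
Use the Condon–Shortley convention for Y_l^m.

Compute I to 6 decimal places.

Rules hold: Σm=0, L=16 even, 1≤5≤11.
N = 13·11·11 = 1573
Δ = 6!·6!·4!/17! = 1/28588560
Racah Σ t=1..5: t=1:−1/345600 t=2:+1/13824 t=3:−1/5184 t=4:+1/13824 t=5:−1/345600 = -7/129600
⇒ 3j(6 5 5; 0 0 0)² = 80/7293, sgn +1
Racah Σ t=4..6: t=4:+1/55296 t=5:−1/86400 t=6:+1/2073600 = 29/4147200
⇒ 3j(6 5 5; 0 3 -3)² = 841/145860, sgn +1
4πI² = N·(3j₀)²·(3jₘ)² = 3364/33813
I = +1·√(0.0994884/4π) = 0.08897771

0.088978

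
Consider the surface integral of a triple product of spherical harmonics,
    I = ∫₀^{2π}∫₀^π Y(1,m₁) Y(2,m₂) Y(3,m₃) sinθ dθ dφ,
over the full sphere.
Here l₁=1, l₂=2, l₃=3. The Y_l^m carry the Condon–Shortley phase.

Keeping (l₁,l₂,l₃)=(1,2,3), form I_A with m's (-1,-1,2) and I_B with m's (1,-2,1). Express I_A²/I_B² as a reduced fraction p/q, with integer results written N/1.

10/1

l's match ⇒ only the (l;m) 3-j factors differ between A and B.
A: triangle coeff Δ(1,2,3) = 1/105; Σ_t [0,0]: t=0:+1/12 = 1/12; (3j)²=2/21 [(1 2 3; -1 -1 2)], sign=-1
B: triangle coeff Δ(1,2,3) = 1/105; Σ_t [0,0]: t=0:+1/48 = 1/48; (3j)²=1/105 [(1 2 3; 1 -2 1)], sign=+1
I_A²/I_B² = (2/21)/(1/105) = 10/1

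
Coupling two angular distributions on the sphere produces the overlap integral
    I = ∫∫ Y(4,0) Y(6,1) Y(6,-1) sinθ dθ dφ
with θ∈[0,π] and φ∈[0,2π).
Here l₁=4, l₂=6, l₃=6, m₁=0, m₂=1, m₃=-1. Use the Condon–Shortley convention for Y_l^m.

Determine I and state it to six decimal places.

Checks pass: Σm=0; 16 even; l₃=6∈[2,10].
(2·4+1)(2·6+1)(2·6+1) = 1521
Δ: 4! 4! 8! / 17! → 1/15315300
sum: t=0:+1/829440 t=1:−1/25920 t=2:+1/9216 t=3:−1/25920 t=4:+1/829440 = 7/207360
3j²(4 6 6; 0 0 0) = Δ·Π!·Σ² = 28/2431  (sign +1)
sum: t=0:+1/2903040 t=1:−1/51840 t=2:+1/11520 t=3:−1/20736 t=4:+1/414720 = 1/45360
3j²(4 6 6; 0 1 -1) = Δ·Π!·Σ² = 1024/153153  (sign -1)
combine: 4πI² = 1521·28/2431·1024/153153 = 4096/34969
take √, sign -1: I = -0.09654581

-0.096546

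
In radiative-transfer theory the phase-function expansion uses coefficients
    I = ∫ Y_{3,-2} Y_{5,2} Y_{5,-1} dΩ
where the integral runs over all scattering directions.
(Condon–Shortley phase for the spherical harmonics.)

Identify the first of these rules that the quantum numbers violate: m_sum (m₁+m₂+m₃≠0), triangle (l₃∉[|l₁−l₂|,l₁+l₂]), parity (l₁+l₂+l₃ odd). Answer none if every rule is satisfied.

azimuthal sum: -2 + 2 − 1 = -1  ✗
2 ≤ 5 ≤ 8 (triangle on l)
L = 3 + 5 + 5 = 13 (odd)

m_sum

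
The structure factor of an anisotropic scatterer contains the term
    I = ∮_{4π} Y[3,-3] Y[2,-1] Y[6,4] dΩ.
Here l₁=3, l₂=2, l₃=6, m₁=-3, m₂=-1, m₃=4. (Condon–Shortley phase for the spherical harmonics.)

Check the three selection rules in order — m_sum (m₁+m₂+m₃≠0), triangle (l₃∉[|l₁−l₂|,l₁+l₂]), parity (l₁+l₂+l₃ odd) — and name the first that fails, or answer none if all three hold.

azimuthal sum: -3 − 1 + 4 = 0  ✓
1 ≤ 6 ≤ 5 (triangle on l)  ✗
L = 3 + 2 + 6 = 11 (odd)

triangle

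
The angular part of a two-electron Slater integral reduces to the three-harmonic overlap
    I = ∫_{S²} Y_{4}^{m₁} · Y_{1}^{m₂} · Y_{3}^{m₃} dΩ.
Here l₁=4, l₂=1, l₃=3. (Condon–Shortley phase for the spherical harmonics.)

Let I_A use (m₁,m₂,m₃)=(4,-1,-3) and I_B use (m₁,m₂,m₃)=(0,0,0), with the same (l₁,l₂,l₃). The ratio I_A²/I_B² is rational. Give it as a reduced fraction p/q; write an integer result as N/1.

7/4

Same 4,1,3: normalisation and zero-m 3j drop out of the ratio.
A: Δ: 2! 6! 0! / 9! → 1/252; sum: t=0:+1/1440 = 1/1440; 3j²(4 1 3; 4 -1 -3) = Δ·Π!·Σ² = 1/9  (sign +1)
B: Δ: 2! 6! 0! / 9! → 1/252; sum: t=1:−1/36 = -1/36; 3j²(4 1 3; 0 0 0) = Δ·Π!·Σ² = 4/63  (sign +1)
I_A²/I_B² = (1/9)/(4/63) = 7/4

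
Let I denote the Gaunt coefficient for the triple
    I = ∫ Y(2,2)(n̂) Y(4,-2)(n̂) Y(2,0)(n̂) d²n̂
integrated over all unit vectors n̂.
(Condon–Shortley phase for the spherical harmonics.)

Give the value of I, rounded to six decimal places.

m-sum 0 ✓  L=8 even ✓  2≤2≤6 ✓
Π(2lᵢ+1) = 5×9×5 = 225
triangle coeff Δ(2,4,2) = 1/630
Σ_t [2,2]: t=2:+1/16 = 1/16
(3j)²=2/35 [(2 4 2; 0 0 0)], sign=+1
Σ_t [0,0]: t=0:+1/96 = 1/96
(3j)²=1/42 [(2 4 2; 2 -2 0)], sign=+1
⇒ 4πI² = 15/49
I = (+1)√(15/49/(4π)) = 0.15607835

0.156078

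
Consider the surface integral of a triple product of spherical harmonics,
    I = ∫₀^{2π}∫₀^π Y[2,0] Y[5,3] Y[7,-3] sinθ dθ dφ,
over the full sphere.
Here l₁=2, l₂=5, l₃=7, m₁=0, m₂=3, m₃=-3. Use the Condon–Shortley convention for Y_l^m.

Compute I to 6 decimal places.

m-sum 0 ✓  L=14 even ✓  3≤7≤7 ✓
Π(2lᵢ+1) = 5×11×15 = 825
triangle coeff Δ(2,5,7) = 1/15015
Σ_t [0,0]: t=0:+1/57600 = 1/57600
(3j)²=21/715 [(2 5 7; 0 0 0)], sign=-1
Σ_t [0,0]: t=0:+1/322560 = 1/322560
(3j)²=18/1001 [(2 5 7; 0 3 -3)], sign=+1
⇒ 4πI² = 810/1859
I = (-1)√(810/1859/(4π)) = -0.18620781

-0.186208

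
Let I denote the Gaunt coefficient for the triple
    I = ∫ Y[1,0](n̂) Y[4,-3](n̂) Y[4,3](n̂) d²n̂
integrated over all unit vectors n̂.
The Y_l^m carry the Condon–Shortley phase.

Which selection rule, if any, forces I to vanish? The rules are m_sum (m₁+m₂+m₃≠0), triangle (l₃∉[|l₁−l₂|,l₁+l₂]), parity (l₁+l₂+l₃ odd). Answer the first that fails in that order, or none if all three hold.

parity

azimuthal sum: 0 − 3 + 3 = 0  ✓
3 ≤ 4 ≤ 5 (triangle on l)  ✓
L = 1 + 4 + 4 = 9 (odd)  ✗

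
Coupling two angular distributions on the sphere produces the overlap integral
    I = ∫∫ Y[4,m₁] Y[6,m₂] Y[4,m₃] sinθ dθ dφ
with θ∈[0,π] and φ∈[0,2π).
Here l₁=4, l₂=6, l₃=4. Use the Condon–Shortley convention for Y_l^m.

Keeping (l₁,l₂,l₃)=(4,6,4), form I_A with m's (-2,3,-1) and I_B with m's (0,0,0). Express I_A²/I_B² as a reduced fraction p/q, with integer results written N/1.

Shared (l₁,l₂,l₃)=(4,6,4): N and (l;000)² cancel in I_A²/I_B².
A: Δ = 6!·2!·6!/15! = 1/1261260; Racah Σ t=4..6: t=4:+1/11520 t=5:−1/5760 t=6:+1/51840 = -7/103680; ⇒ 3j(4 6 4; -2 3 -1)² = 7/858, sgn +1
B: Δ = 6!·2!·6!/15! = 1/1261260; Racah Σ t=2..4: t=2:+1/4608 t=3:−1/1296 t=4:+1/4608 = -7/20736; ⇒ 3j(4 6 4; 0 0 0)² = 20/1287, sgn -1
I_A²/I_B² = (7/858)/(20/1287) = 21/40

21/40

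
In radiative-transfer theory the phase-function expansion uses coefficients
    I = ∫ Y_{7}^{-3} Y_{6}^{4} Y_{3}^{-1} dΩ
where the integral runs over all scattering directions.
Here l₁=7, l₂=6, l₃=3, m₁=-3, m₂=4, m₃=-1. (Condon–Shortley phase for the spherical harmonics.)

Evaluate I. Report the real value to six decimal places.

0.163772

Checks pass: Σm=0; 16 even; l₃=3∈[1,13].
(2·7+1)(2·6+1)(2·3+1) = 1365
Δ: 10! 4! 2! / 17! → 1/2042040
sum: t=4:+1/207360 t=5:−1/57600 t=6:+1/207360 = -1/129600
3j²(7 6 3; 0 0 0) = Δ·Π!·Σ² = 168/12155  (sign +1)
sum: t=8:+1/645120 t=9:−1/2177280 t=10:+1/174182400 = 191/174182400
3j²(7 6 3; -3 4 -1) = Δ·Π!·Σ² = 36481/2042040  (sign +1)
combine: 4πI² = 1365·168/12155·36481/2042040 = 766101/2272985
take √, sign +1: I = 0.16377205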